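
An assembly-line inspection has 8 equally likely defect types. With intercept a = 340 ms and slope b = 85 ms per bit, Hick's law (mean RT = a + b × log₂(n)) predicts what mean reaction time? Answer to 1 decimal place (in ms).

595.0 ms

log₂(8) = 3 bits, so RT = 340 + 85 × 3 ≈ 595.000 ms.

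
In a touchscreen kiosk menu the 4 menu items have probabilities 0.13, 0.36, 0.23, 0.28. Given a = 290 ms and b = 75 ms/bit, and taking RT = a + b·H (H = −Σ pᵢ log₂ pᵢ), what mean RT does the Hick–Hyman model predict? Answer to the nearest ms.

Entropy contributions −pᵢ log₂ pᵢ: 0.3826, 0.5306, 0.4877, 0.5142; sum H = 1.9151 bits.
RT = a + bH = 290 + 75·1.9151 = 433.64 ms.

434 ms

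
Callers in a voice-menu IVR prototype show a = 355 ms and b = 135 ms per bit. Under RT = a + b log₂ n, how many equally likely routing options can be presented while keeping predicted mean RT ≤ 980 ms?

24

Information budget: (980 − 355)/135 = 4.6296 bits, so n ≤ 2^4.6296 = 24.755 → at most 24.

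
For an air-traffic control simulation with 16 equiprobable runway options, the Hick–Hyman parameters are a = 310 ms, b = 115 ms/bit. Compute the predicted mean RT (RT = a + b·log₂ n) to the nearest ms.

log₂(16) = 4 bits, so RT = 310 + 115 × 4 ≈ 770.000 ms.

770 ms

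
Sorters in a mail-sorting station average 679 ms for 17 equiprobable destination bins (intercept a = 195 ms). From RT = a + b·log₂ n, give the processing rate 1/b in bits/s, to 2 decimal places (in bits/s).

8.45 bits/s

b = (679 − 195)/log₂ 17 = 484/4.0875 = 118.411 ms per bit = 0.11841 s/bit; the reciprocal is 8.445 bits/s.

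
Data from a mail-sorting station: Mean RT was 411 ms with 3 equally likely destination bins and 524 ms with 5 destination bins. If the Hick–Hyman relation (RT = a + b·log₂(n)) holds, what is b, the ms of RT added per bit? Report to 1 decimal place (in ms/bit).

153.3 ms/bit

b = (RT₂ − RT₁)/(log₂ n₂ − log₂ n₁) = (524 − 411)/(2.3219 − 1.5850) = 153.331 ms/bit.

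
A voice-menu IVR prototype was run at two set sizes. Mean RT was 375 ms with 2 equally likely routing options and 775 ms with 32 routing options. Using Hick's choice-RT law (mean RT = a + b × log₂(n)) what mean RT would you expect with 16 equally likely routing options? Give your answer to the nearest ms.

Fit slope and intercept:
  b = (775 − 375) / (log₂ 32 − log₂ 2) = 400 / (5 − 1) = 100 ms/bit
  a = 375 − 100 × 1 = 275 ms
Then RT(16) = 275 + 100 × log₂ 16 = 275 + 100 × 4 ≈ 675.000 ms.

675 ms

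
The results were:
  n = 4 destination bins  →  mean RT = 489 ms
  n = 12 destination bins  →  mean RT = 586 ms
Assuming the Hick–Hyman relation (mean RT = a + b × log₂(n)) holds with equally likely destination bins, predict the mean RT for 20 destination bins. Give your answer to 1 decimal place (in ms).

Solve the two-equation system in a and b:
  b = (586 − 489) / (log₂ 12 − log₂ 4) = 97 / (3.5850 − 2) = 61.200 ms/bit
  a = 489 − 61.200 × 2 = 366.600 ms
Then RT(20) = 366.600 + 61.200 × log₂ 20 = 366.600 + 61.200 × 4.3219 ≈ 631.102 ms.

631.1 ms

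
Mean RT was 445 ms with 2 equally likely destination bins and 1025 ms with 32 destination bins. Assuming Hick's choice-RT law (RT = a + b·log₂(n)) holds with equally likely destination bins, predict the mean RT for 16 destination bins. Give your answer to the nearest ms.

880 ms

RT is linear in log₂ n, so two points fix the line:
  b = (1025 − 445) / (log₂ 32 − log₂ 2) = 580 / (5 − 1) = 145 ms/bit
  a = 445 − 145 × 1 = 300 ms
Then RT(16) = 300 + 145 × log₂ 16 = 300 + 145 × 4 ≈ 880.000 ms.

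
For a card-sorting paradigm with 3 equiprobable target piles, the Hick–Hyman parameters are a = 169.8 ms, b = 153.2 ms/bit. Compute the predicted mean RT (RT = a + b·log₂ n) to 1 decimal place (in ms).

412.6 ms

log₂(3) = 1.5850 bits, so RT = 169.8 + 153.2 × 1.5850 ≈ 412.616 ms.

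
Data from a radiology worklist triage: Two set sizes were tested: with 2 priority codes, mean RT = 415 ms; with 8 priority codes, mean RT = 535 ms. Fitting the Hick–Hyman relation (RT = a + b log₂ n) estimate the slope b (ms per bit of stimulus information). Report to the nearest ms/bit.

60 ms/bit

The slope on a log₂ axis is (535 − 415) / (3 − 1) = 60 ms/bit.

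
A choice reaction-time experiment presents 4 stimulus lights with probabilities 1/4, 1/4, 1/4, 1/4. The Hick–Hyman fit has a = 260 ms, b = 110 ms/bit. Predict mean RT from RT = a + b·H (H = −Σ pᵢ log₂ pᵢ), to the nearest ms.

480 ms

H = −Σ pᵢ log₂ pᵢ = 0.25·2 + 0.25·2 + 0.25·2 + 0.25·2 = 2.000 bits.
RT = 260 + 110 × 2.000 = 480.00 ms.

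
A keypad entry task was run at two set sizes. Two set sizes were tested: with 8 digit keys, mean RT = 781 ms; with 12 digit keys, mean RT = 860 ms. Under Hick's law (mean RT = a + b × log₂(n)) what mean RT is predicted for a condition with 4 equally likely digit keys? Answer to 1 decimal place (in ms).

645.9 ms

Solve the two-equation system in a and b:
  b = (860 − 781) / (log₂ 12 − log₂ 8) = 79 / (3.5850 − 3) = 135.051 ms/bit
  a = 781 − 135.051 × 3 = 375.846 ms
Then RT(4) = 375.846 + 135.051 × log₂ 4 = 375.846 + 135.051 × 2 ≈ 645.949 ms.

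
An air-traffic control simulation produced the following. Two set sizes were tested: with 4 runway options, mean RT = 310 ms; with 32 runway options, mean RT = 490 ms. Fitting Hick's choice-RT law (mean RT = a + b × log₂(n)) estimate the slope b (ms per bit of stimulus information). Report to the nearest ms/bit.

60 ms/bit

Slope: b = (490 − 310) / (log₂ 32 − log₂ 4) = 180/3.0000 = 60 ms/bit.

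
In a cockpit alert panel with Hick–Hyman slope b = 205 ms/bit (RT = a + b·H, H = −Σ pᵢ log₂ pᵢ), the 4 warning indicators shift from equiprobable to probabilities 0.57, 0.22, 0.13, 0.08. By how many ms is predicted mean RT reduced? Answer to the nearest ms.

79 ms

Equiprobable entropy H₀ = log₂ 4 = 2.0000 bits.
Skewed entropy H = −Σ pᵢ log₂ pᵢ = 1.6170 bits.
ΔRT = b·(H₀ − H) = 205 × 0.3830 = 78.52 ms.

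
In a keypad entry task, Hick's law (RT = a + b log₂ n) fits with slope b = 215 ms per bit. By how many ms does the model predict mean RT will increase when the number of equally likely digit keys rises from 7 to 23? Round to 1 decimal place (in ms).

369.0 ms

ΔRT = (a + b log₂ n₂) − (a + b log₂ n₁) = b·(log₂ n₂ − log₂ n₁).
log₂(23) − log₂(7) = 4.5236 − 2.8074 = 1.7162.
ΔRT = 215 × 1.7162 = 368.985 ms.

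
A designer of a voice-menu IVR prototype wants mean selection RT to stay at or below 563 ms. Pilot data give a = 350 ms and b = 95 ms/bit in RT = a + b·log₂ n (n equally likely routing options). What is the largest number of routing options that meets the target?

Set 350 + 95·log₂ n ≤ 563 → log₂ n ≤ (563 − 350)/95 = 2.2421.
So n ≤ 2^2.2421 = 4.731; the largest integer n is 4.

4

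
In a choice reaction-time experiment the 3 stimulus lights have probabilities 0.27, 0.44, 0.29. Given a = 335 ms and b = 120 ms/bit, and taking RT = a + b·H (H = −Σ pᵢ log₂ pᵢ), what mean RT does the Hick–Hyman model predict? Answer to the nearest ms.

521 ms

Entropy contributions −pᵢ log₂ pᵢ: 0.5100, 0.5211, 0.5179; sum H = 1.5491 bits.
RT = a + bH = 335 + 120·1.5491 = 520.89 ms.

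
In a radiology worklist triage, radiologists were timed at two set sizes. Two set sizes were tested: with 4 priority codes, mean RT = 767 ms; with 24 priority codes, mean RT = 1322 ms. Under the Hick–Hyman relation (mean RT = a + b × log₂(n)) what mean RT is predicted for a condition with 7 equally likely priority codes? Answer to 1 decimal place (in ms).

940.3 ms

With log₂ n on the abscissa the relation is linear; from the two conditions:
  b = (1322 − 767) / (log₂ 24 − log₂ 4) = 555 / (4.5850 − 2) = 214.703 ms/bit
  a = 767 − 214.703 × 2 = 337.593 ms
Then RT(7) = 337.593 + 214.703 × log₂ 7 = 337.593 + 214.703 × 2.8074 ≈ 940.342 ms.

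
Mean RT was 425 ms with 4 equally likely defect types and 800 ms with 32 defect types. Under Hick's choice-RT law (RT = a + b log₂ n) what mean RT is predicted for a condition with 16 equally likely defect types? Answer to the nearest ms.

675 ms

Solve the two-equation system in a and b:
  b = (800 − 425) / (log₂ 32 − log₂ 4) = 375 / (5 − 2) = 125 ms/bit
  a = 425 − 125 × 2 = 175 ms
Then RT(16) = 175 + 125 × log₂ 16 = 175 + 125 × 4 ≈ 675.000 ms.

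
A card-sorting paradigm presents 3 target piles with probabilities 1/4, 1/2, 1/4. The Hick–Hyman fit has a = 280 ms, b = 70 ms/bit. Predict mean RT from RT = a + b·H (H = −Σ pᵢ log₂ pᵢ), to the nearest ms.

385 ms

Each term −pᵢ log₂ pᵢ: 0.25·2 + 0.5·1 + 0.25·2; summed, H = 1.500 bits.
Mean RT = a + bH = 280 + 70·1.500 = 385.00 ms.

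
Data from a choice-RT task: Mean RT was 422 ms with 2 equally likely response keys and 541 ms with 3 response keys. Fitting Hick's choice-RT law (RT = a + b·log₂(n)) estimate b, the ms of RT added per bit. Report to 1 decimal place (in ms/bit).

203.4 ms/bit

The slope on a log₂ axis is (541 − 422) / (1.5850 − 1) = 203.432 ms/bit.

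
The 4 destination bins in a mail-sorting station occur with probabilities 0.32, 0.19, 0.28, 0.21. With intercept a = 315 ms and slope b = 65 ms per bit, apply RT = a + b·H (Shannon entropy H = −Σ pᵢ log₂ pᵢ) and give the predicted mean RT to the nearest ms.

H = 0.32·log₂(1/0.32) + 0.19·log₂(1/0.19) + 0.28·log₂(1/0.28) + 0.21·log₂(1/0.21) = 1.9683 bits.
RT = 315 + 65 × 1.9683 = 442.94 ms.

443 ms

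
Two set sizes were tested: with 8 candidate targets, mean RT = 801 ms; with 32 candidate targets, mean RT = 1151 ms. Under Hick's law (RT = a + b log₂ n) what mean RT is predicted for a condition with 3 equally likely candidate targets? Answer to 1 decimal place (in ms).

RT is linear in log₂ n, so two points fix the line:
  b = (1151 − 801) / (log₂ 32 − log₂ 8) = 350 / (5 − 3) = 175.000 ms/bit
  a = 801 − 175.000 × 3 = 276.000 ms
Then RT(3) = 276.000 + 175.000 × log₂ 3 = 276.000 + 175.000 × 1.5850 ≈ 553.368 ms.

553.4 ms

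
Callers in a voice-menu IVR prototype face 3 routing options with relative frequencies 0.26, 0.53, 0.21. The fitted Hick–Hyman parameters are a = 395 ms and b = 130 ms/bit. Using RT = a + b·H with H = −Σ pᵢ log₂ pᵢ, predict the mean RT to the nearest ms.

Entropy contributions −pᵢ log₂ pᵢ: 0.5053, 0.4854, 0.4728; sum H = 1.4636 bits.
RT = a + bH = 395 + 130·1.4636 = 585.26 ms.

585 ms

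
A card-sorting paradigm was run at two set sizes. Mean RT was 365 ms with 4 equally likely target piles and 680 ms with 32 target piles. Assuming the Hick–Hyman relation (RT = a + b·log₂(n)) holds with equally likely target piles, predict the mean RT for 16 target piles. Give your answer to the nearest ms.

575 ms

Solve the two-equation system in a and b:
  b = (680 − 365) / (log₂ 32 − log₂ 4) = 315 / (5 − 2) = 105 ms/bit
  a = 365 − 105 × 2 = 155 ms
Then RT(16) = 155 + 105 × log₂ 16 = 155 + 105 × 4 ≈ 575.000 ms.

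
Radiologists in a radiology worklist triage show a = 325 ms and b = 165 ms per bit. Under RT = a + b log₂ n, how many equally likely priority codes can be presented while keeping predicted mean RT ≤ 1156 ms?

165·log₂ n ≤ 1156 − 325 = 831, giving log₂ n ≤ 5.0364 and n ≤ 32.817. The largest whole number is 32.

32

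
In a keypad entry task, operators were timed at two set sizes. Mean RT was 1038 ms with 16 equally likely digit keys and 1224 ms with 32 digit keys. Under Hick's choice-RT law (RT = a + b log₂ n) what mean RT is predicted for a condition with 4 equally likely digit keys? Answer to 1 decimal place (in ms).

666.0 ms

Fit slope and intercept:
  b = (1224 − 1038) / (log₂ 32 − log₂ 16) = 186 / (5 − 4) = 186.000 ms/bit
  a = 1038 − 186.000 × 4 = 294.000 ms
Then RT(4) = 294.000 + 186.000 × log₂ 4 = 294.000 + 186.000 × 2 ≈ 666.000 ms.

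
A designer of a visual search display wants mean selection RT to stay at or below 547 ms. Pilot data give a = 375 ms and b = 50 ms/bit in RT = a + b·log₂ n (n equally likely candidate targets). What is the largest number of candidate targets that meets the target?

50·log₂ n ≤ 547 − 375 = 172, giving log₂ n ≤ 3.4400 and n ≤ 10.853. The largest whole number is 10.

10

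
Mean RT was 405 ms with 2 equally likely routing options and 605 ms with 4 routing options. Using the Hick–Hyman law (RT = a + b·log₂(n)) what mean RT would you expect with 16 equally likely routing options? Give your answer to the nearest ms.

1005 ms

RT is linear in log₂ n, so two points fix the line:
  b = (605 − 405) / (log₂ 4 − log₂ 2) = 200 / (2 − 1) = 200 ms/bit
  a = 405 − 200 × 1 = 205 ms
Then RT(16) = 205 + 200 × log₂ 16 = 205 + 200 × 4 ≈ 1005.000 ms.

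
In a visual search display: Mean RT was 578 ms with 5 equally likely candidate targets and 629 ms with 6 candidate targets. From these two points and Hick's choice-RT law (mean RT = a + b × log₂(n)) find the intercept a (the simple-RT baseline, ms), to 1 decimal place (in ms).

127.8 ms

Slope: b = (629 − 578) / (log₂ 6 − log₂ 5) = 51/0.2630 = 193.891 ms/bit.
Intercept: a = 578 − 193.891·log₂(5) = 127.799 ms.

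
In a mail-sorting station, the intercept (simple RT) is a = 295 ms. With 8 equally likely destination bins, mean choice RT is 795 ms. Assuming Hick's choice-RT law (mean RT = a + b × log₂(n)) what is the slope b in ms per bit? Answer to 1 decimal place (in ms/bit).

b = (795 − 295) / log₂(8) = 500 / 3 = 166.667 ms/bit.

166.7 ms/bit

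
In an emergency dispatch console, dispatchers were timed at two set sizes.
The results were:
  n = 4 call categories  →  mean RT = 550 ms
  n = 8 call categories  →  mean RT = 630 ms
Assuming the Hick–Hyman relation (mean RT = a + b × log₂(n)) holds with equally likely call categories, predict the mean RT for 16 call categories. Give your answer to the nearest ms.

Solve the two-equation system in a and b:
  b = (630 − 550) / (log₂ 8 − log₂ 4) = 80 / (3 − 2) = 80 ms/bit
  a = 550 − 80 × 2 = 390 ms
Then RT(16) = 390 + 80 × log₂ 16 = 390 + 80 × 4 ≈ 710.000 ms.

710 ms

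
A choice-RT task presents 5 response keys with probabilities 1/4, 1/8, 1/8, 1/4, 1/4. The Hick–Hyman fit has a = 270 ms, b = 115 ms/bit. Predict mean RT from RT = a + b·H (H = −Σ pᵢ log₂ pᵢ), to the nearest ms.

529 ms

H = −Σ pᵢ log₂ pᵢ = 0.25·2 + 0.125·3 + 0.125·3 + 0.25·2 + 0.25·2 = 2.250 bits.
RT = 270 + 115 × 2.250 = 528.75 ms.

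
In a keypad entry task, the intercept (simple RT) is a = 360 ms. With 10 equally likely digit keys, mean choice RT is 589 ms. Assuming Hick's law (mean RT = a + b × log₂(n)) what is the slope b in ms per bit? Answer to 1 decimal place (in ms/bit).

10 alternatives carry log₂ 10 = 3.3219 bits; the choice cost is 589 − 360 = 229 ms, so b = 229/3.3219 = 68.936 ms/bit.

68.9 ms/bit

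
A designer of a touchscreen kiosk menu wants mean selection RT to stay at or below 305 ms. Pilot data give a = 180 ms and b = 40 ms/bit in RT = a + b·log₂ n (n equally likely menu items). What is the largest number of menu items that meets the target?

8

Information budget: (305 − 180)/40 = 3.1250 bits, so n ≤ 2^3.1250 = 8.724 → at most 8.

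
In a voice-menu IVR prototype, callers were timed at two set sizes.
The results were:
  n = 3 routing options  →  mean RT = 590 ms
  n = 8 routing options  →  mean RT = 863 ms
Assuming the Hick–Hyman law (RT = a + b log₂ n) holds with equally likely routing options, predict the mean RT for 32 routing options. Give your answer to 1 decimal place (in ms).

RT is linear in log₂ n, so two points fix the line:
  b = (863 − 590) / (log₂ 8 − log₂ 3) = 273 / (3 − 1.5850) = 192.928 ms/bit
  a = 590 − 192.928 × 1.5850 = 284.217 ms
Then RT(32) = 284.217 + 192.928 × log₂ 32 = 284.217 + 192.928 × 5 ≈ 1248.855 ms.

1248.9 ms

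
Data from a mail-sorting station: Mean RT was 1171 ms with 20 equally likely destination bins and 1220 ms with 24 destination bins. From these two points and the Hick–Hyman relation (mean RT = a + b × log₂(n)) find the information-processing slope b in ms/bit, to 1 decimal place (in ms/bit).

186.3 ms/bit

The slope on a log₂ axis is (1220 − 1171) / (4.5850 − 4.3219) = 186.287 ms/bit.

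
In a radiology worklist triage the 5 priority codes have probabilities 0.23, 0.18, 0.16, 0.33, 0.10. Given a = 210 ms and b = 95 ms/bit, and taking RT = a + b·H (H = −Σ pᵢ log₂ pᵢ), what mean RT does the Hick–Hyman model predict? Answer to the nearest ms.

H = 0.23·log₂(1/0.23) + 0.18·log₂(1/0.18) + 0.16·log₂(1/0.16) + 0.33·log₂(1/0.33) + 0.10·log₂(1/0.10) = 2.2160 bits.
RT = 210 + 95 × 2.2160 = 420.52 ms.

421 ms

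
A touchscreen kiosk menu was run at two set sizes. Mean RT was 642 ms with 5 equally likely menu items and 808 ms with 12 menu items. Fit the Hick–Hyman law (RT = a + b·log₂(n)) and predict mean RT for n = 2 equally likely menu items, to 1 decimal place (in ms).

468.3 ms

Solve the two-equation system in a and b:
  b = (808 − 642) / (log₂ 12 − log₂ 5) = 166 / (3.5850 − 2.3219) = 131.430 ms/bit
  a = 642 − 131.430 × 2.3219 = 336.830 ms
Then RT(2) = 336.830 + 131.430 × log₂ 2 = 336.830 + 131.430 × 1 ≈ 468.260 ms.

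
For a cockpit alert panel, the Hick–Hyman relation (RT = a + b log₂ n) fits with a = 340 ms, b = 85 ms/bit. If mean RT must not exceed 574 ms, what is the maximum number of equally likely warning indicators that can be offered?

85·log₂ n ≤ 574 − 340 = 234, giving log₂ n ≤ 2.7529 and n ≤ 6.741. The largest whole number is 6.

6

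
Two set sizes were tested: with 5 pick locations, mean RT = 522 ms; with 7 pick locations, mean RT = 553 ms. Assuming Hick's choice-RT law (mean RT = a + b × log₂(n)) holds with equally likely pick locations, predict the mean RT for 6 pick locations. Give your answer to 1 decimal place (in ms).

Solve the two-equation system in a and b:
  b = (553 − 522) / (log₂ 7 − log₂ 5) = 31 / (2.8074 − 2.3219) = 63.861 ms/bit
  a = 522 − 63.861 × 2.3219 = 373.719 ms
Then RT(6) = 373.719 + 63.861 × log₂ 6 = 373.719 + 63.861 × 2.5850 ≈ 538.798 ms.

538.8 ms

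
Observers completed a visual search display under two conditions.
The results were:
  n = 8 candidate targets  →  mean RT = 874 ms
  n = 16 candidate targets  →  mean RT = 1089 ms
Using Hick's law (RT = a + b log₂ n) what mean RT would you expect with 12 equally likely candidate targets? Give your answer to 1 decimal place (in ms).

RT is linear in log₂ n, so two points fix the line:
  b = (1089 − 874) / (log₂ 16 − log₂ 8) = 215 / (4 − 3) = 215.000 ms/bit
  a = 874 − 215.000 × 3 = 229.000 ms
Then RT(12) = 229.000 + 215.000 × log₂ 12 = 229.000 + 215.000 × 3.5850 ≈ 999.767 ms.

999.8 ms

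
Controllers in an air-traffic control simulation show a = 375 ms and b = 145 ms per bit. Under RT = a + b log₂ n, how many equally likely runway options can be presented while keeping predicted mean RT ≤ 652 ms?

Set 375 + 145·log₂ n ≤ 652 → log₂ n ≤ (652 − 375)/145 = 1.9103.
So n ≤ 2^1.9103 = 3.759; the largest integer n is 3.

3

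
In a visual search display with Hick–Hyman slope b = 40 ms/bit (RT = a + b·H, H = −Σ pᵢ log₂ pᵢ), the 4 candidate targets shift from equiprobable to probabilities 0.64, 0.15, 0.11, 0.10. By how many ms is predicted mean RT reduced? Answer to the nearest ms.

20 ms

The RT saving is b·ΔH. Equiprobable H₀ = log₂(4) = 2.0000 bits; with the given probabilities H = 1.5051 bits.
b·(H₀ − H) = 40 × (2.0000 − 1.5051) = 19.80 ms.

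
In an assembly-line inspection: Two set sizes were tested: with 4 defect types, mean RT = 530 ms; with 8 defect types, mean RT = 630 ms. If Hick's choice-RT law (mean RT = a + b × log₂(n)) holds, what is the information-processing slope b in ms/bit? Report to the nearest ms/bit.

The slope on a log₂ axis is (630 − 530) / (3 − 2) = 100 ms/bit.

100 ms/bit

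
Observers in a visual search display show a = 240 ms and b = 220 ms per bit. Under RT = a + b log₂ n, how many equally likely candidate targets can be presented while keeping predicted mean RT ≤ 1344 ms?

32

Information budget: (1344 − 240)/220 = 5.0182 bits, so n ≤ 2^5.0182 = 32.406 → at most 32.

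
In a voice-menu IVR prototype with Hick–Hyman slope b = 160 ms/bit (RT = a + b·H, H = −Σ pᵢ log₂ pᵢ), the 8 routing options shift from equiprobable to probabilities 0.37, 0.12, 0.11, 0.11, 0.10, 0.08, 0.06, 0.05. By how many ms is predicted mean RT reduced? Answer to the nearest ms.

51 ms

Equiprobable entropy H₀ = log₂ 8 = 3.0000 bits.
Skewed entropy H = −Σ pᵢ log₂ pᵢ = 2.6817 bits.
ΔRT = b·(H₀ − H) = 160 × 0.3183 = 50.93 ms.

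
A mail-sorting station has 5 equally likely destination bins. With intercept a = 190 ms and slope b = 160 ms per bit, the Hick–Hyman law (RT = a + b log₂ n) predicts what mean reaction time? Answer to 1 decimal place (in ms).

561.5 ms

log₂(5) = 2.3219 bits, so RT = 190 + 160 × 2.3219 ≈ 561.508 ms.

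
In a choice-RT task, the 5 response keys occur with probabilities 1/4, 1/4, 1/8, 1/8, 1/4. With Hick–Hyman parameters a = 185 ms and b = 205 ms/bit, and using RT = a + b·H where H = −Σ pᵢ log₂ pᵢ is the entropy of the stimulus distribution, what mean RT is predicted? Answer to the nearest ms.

646 ms

H = −Σ pᵢ log₂ pᵢ = 0.25·2 + 0.25·2 + 0.125·3 + 0.125·3 + 0.25·2 = 2.250 bits.
RT = 185 + 205 × 2.250 = 646.25 ms.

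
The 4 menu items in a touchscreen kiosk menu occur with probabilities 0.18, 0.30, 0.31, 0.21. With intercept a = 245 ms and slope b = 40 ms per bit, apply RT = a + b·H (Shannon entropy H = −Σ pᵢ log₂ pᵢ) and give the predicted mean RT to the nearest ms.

H = 0.18·log₂(1/0.18) + 0.30·log₂(1/0.30) + 0.31·log₂(1/0.31) + 0.21·log₂(1/0.21) = 1.9630 bits.
RT = 245 + 40 × 1.9630 = 323.52 ms.

324 ms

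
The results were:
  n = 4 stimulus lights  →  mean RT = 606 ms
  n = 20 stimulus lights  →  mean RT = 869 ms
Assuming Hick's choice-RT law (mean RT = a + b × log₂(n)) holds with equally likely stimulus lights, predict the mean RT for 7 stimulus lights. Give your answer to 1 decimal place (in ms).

Solve the two-equation system in a and b:
  b = (869 − 606) / (log₂ 20 − log₂ 4) = 263 / (4.3219 − 2) = 113.268 ms/bit
  a = 606 − 113.268 × 2 = 379.464 ms
Then RT(7) = 379.464 + 113.268 × log₂ 7 = 379.464 + 113.268 × 2.8074 ≈ 697.447 ms.

697.4 ms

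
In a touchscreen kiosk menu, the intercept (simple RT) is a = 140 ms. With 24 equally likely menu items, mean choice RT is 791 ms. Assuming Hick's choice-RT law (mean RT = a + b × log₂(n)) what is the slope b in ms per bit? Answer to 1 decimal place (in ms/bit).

142.0 ms/bit

b = (791 − 140) / log₂(24) = 651 / 4.5850 = 141.986 ms/bit.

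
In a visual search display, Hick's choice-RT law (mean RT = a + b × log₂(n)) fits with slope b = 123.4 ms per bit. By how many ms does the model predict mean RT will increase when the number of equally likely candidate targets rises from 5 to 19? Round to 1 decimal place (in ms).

ΔRT = (a + b log₂ n₂) − (a + b log₂ n₁) = b·(log₂ n₂ − log₂ n₁).
log₂(19) − log₂(5) = 4.2479 − 2.3219 = 1.9260.
ΔRT = 123.4 × 1.9260 = 237.668 ms.

237.7 ms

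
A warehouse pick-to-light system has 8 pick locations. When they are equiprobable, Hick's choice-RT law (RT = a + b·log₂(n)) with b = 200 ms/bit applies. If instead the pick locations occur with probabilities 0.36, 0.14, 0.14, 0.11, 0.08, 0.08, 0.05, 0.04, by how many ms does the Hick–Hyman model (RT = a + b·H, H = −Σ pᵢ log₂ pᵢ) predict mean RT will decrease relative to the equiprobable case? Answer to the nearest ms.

Equiprobable entropy H₀ = log₂ 8 = 3.0000 bits.
Skewed entropy H = −Σ pᵢ log₂ pᵢ = 2.6600 bits.
ΔRT = b·(H₀ − H) = 200 × 0.3400 = 68.00 ms.

68 ms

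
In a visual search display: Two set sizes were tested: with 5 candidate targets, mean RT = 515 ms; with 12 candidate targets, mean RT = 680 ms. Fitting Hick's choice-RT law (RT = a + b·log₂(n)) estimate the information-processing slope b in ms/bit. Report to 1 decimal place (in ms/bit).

Slope: b = (680 − 515) / (log₂ 12 − log₂ 5) = 165/1.2630 = 130.638 ms/bit.

130.6 ms/bit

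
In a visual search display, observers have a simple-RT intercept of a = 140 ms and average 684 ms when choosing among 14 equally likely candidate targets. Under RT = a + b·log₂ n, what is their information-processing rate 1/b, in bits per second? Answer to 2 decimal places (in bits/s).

Choice component = 684 − 140 = 544 ms over log₂(14) = 3.8074 bits.
b = 544 / 3.8074 = 142.881 ms/bit, so 1/b = 6.999 bits/s.

7.00 bits/s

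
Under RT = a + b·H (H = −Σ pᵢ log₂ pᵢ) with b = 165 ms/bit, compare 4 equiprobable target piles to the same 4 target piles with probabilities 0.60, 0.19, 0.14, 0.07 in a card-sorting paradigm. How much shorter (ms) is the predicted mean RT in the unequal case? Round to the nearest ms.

72 ms

Equiprobable entropy H₀ = log₂ 4 = 2.0000 bits.
Skewed entropy H = −Σ pᵢ log₂ pᵢ = 1.5631 bits.
ΔRT = b·(H₀ − H) = 165 × 0.4369 = 72.09 ms.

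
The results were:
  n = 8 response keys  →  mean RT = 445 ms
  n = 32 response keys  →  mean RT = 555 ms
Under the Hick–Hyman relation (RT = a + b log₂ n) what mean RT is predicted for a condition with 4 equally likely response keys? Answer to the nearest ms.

Solve the two-equation system in a and b:
  b = (555 − 445) / (log₂ 32 − log₂ 8) = 110 / (5 − 3) = 55 ms/bit
  a = 445 − 55 × 3 = 280 ms
Then RT(4) = 280 + 55 × log₂ 4 = 280 + 55 × 2 ≈ 390.000 ms.

390 ms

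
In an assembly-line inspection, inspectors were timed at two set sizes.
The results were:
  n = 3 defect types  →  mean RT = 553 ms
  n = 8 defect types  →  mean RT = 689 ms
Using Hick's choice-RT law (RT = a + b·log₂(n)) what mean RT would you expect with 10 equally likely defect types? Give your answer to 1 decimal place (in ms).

719.9 ms

With log₂ n on the abscissa the relation is linear; from the two conditions:
  b = (689 − 553) / (log₂ 8 − log₂ 3) = 136 / (3 − 1.5850) = 96.111 ms/bit
  a = 553 − 96.111 × 1.5850 = 400.668 ms
Then RT(10) = 400.668 + 96.111 × log₂ 10 = 400.668 + 96.111 × 3.3219 ≈ 719.941 ms.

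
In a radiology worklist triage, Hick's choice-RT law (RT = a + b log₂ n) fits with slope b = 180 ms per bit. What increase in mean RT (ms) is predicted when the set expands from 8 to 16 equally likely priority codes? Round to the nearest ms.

180 ms

Only the slope matters, since a is common to both: ΔRT = b·log₂(n₂/n₁).
log₂(16) − log₂(8) = log₂(16/8) = log₂(2) = 1.
ΔRT = 180 × 1.0000 = 180.000 ms.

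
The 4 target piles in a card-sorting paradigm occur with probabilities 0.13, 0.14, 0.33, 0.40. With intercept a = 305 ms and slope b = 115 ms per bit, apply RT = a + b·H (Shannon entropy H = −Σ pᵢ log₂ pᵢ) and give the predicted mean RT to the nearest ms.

H = 0.13·log₂(1/0.13) + 0.14·log₂(1/0.14) + 0.33·log₂(1/0.33) + 0.40·log₂(1/0.40) = 1.8363 bits.
RT = 305 + 115 × 1.8363 = 516.18 ms.

516 ms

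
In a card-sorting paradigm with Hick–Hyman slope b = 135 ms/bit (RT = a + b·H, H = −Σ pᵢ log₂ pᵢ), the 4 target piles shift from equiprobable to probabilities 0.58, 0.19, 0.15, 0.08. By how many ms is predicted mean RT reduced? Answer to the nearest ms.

The RT saving is b·ΔH. Equiprobable H₀ = log₂(4) = 2.0000 bits; with the given probabilities H = 1.6131 bits.
b·(H₀ − H) = 135 × (2.0000 − 1.6131) = 52.23 ms.

52 ms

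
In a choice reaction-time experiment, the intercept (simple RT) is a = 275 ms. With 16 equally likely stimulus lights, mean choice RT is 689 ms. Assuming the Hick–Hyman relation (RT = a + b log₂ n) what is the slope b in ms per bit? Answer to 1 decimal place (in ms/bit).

16 alternatives carry log₂ 16 = 4 bits; the choice cost is 689 − 275 = 414 ms, so b = 414/4 = 103.500 ms/bit.

103.5 ms/bit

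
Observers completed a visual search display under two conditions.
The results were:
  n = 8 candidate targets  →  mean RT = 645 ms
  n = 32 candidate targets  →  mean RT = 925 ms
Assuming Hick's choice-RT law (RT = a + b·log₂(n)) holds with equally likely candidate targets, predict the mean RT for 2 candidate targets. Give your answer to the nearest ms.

365 ms

Solve the two-equation system in a and b:
  b = (925 − 645) / (log₂ 32 − log₂ 8) = 280 / (5 − 3) = 140 ms/bit
  a = 645 − 140 × 3 = 225 ms
Then RT(2) = 225 + 140 × log₂ 2 = 225 + 140 × 1 ≈ 365.000 ms.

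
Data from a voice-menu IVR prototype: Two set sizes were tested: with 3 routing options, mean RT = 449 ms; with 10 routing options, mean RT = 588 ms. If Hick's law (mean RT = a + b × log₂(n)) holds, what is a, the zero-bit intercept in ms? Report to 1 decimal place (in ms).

322.2 ms

The slope on a log₂ axis is (588 − 449) / (3.3219 − 1.5850) = 80.025 ms/bit.
Intercept: a = 449 − 80.025·log₂(3) = 322.164 ms.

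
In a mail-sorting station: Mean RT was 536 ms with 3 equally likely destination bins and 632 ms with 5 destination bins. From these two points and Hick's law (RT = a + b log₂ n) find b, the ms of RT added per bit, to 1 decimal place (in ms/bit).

The slope on a log₂ axis is (632 − 536) / (2.3219 − 1.5850) = 130.264 ms/bit.

130.3 ms/bit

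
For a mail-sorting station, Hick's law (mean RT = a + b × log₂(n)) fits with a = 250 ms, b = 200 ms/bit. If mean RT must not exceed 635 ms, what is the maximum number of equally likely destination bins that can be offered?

200·log₂ n ≤ 635 − 250 = 385, giving log₂ n ≤ 1.9250 and n ≤ 3.797. The largest whole number is 3.

3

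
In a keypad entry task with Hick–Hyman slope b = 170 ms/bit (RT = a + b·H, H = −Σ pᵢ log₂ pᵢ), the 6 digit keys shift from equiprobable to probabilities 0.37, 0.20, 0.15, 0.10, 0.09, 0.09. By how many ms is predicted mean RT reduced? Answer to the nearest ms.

Equiprobable entropy H₀ = log₂ 6 = 2.5850 bits.
Skewed entropy H = −Σ pᵢ log₂ pᵢ = 2.3632 bits.
ΔRT = b·(H₀ − H) = 170 × 0.2218 = 37.71 ms.

38 ms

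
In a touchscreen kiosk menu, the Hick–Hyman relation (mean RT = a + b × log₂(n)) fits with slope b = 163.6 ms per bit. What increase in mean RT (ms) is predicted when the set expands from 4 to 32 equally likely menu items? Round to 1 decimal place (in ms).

490.8 ms

Only the slope matters, since a is common to both: ΔRT = b·log₂(n₂/n₁).
log₂(32) − log₂(4) = log₂(32/4) = log₂(8) = 3.
ΔRT = 163.6 × 3.0000 = 490.800 ms.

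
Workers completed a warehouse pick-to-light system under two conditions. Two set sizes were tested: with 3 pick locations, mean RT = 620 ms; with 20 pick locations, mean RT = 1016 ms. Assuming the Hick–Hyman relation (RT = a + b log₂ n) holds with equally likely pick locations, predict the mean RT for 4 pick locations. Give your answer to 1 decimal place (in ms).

With log₂ n on the abscissa the relation is linear; from the two conditions:
  b = (1016 − 620) / (log₂ 20 − log₂ 3) = 396 / (4.3219 − 1.5850) = 144.686 ms/bit
  a = 620 − 144.686 × 1.5850 = 390.678 ms
Then RT(4) = 390.678 + 144.686 × log₂ 4 = 390.678 + 144.686 × 2 ≈ 680.050 ms.

680.1 ms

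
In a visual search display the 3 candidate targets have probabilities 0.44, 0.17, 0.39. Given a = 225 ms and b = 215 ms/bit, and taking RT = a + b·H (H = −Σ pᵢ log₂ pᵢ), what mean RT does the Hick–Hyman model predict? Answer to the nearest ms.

544 ms

Entropy contributions −pᵢ log₂ pᵢ: 0.5211, 0.4346, 0.5298; sum H = 1.4855 bits.
RT = a + bH = 225 + 215·1.4855 = 544.39 ms.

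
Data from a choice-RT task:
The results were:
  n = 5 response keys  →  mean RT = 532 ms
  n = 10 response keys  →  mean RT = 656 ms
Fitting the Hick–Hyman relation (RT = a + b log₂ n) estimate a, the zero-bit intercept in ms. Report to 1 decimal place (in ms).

244.1 ms

The slope on a log₂ axis is (656 − 532) / (3.3219 − 2.3219) = 124.000 ms/bit.
a = RT₁ − b·log₂ n₁ = 532 − 124.000 × 2.3219 = 244.081 ms.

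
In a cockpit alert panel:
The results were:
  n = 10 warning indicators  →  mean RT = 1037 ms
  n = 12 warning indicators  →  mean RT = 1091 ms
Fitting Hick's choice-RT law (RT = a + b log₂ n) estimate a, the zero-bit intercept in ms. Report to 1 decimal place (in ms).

355.0 ms

The slope on a log₂ axis is (1091 − 1037) / (3.5850 − 3.3219) = 205.296 ms/bit.
Intercept: a = 1037 − 205.296·log₂(10) = 355.020 ms.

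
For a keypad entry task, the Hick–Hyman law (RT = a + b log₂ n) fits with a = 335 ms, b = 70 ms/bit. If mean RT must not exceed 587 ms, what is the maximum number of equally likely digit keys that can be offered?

Set 335 + 70·log₂ n ≤ 587 → log₂ n ≤ (587 − 335)/70 = 3.6000.
So n ≤ 2^3.6000 = 12.126; the largest integer n is 12.

12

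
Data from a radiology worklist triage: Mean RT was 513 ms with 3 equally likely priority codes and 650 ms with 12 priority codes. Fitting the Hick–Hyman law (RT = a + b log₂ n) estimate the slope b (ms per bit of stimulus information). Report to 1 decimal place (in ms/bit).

68.5 ms/bit

Slope: b = (650 − 513) / (log₂ 12 − log₂ 3) = 137/2.0000 = 68.500 ms/bit.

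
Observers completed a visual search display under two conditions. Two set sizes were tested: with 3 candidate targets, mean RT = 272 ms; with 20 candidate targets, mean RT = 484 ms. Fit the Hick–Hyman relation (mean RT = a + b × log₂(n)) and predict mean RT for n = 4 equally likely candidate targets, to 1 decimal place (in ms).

304.1 ms

RT is linear in log₂ n, so two points fix the line:
  b = (484 − 272) / (log₂ 20 − log₂ 3) = 212 / (4.3219 − 1.5850) = 77.458 ms/bit
  a = 272 − 77.458 × 1.5850 = 149.232 ms
Then RT(4) = 149.232 + 77.458 × log₂ 4 = 149.232 + 77.458 × 2 ≈ 304.148 ms.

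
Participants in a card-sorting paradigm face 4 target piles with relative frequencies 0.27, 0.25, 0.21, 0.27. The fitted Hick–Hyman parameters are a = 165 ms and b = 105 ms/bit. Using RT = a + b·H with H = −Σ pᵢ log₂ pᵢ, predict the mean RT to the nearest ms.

374 ms

Entropy contributions −pᵢ log₂ pᵢ: 0.5100, 0.5000, 0.4728, 0.5100; sum H = 1.9929 bits.
RT = a + bH = 165 + 105·1.9929 = 374.25 ms.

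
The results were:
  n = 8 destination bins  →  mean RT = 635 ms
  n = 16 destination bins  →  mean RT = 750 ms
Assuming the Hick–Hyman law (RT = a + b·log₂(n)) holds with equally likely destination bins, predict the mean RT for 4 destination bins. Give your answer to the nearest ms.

Solve the two-equation system in a and b:
  b = (750 − 635) / (log₂ 16 − log₂ 8) = 115 / (4 − 3) = 115 ms/bit
  a = 635 − 115 × 3 = 290 ms
Then RT(4) = 290 + 115 × log₂ 4 = 290 + 115 × 2 ≈ 520.000 ms.

520 ms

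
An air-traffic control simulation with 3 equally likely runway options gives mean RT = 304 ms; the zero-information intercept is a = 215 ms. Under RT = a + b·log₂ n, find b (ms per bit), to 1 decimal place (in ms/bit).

3 alternatives carry log₂ 3 = 1.5850 bits; the choice cost is 304 − 215 = 89 ms, so b = 89/1.5850 = 56.153 ms/bit.

56.2 ms/bit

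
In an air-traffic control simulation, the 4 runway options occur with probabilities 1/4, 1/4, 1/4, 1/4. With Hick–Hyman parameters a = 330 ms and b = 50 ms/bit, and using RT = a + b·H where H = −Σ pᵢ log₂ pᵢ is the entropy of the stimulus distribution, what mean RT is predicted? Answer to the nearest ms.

430 ms

Each term −pᵢ log₂ pᵢ: 0.25·2 + 0.25·2 + 0.25·2 + 0.25·2; summed, H = 2.000 bits.
Mean RT = a + bH = 330 + 50·2.000 = 430.00 ms.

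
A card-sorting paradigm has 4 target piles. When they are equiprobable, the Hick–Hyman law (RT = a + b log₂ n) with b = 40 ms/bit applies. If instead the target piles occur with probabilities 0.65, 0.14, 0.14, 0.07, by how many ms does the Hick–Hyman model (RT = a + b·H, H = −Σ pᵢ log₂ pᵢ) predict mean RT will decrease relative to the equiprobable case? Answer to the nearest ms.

The RT saving is b·ΔH. Equiprobable H₀ = log₂(4) = 2.0000 bits; with the given probabilities H = 1.4667 bits.
b·(H₀ − H) = 40 × (2.0000 − 1.4667) = 21.33 ms.

21 ms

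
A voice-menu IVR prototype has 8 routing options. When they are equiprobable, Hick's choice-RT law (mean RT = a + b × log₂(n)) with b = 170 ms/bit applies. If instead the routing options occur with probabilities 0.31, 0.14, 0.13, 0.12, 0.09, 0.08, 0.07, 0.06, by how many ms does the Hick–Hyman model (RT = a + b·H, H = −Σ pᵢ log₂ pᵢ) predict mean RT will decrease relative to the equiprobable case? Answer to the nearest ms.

The RT saving is b·ΔH. Equiprobable H₀ = log₂(8) = 3.0000 bits; with the given probabilities H = 2.7869 bits.
b·(H₀ − H) = 170 × (3.0000 − 2.7869) = 36.23 ms.

36 ms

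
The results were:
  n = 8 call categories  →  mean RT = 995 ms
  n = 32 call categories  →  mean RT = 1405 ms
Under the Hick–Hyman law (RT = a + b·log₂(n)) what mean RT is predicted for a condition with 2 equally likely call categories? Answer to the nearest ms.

With log₂ n on the abscissa the relation is linear; from the two conditions:
  b = (1405 − 995) / (log₂ 32 − log₂ 8) = 410 / (5 − 3) = 205 ms/bit
  a = 995 − 205 × 3 = 380 ms
Then RT(2) = 380 + 205 × log₂ 2 = 380 + 205 × 1 ≈ 585.000 ms.

585 ms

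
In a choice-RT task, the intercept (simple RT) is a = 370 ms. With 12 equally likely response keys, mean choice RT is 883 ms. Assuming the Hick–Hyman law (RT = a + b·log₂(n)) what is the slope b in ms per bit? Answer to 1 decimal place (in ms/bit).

143.1 ms/bit

12 alternatives carry log₂ 12 = 3.5850 bits; the choice cost is 883 − 370 = 513 ms, so b = 513/3.5850 = 143.098 ms/bit.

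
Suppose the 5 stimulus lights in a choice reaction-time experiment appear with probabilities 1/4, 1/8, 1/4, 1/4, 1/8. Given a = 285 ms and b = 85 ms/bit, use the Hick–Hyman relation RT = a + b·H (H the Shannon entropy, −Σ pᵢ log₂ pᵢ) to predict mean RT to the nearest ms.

Each term −pᵢ log₂ pᵢ: 0.25·2 + 0.125·3 + 0.25·2 + 0.25·2 + 0.125·3; summed, H = 2.250 bits.
Mean RT = a + bH = 285 + 85·2.250 = 476.25 ms.

476 ms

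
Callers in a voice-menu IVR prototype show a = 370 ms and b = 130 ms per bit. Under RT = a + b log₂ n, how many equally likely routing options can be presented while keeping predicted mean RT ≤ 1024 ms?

130·log₂ n ≤ 1024 − 370 = 654, giving log₂ n ≤ 5.0308 and n ≤ 32.690. The largest whole number is 32.

32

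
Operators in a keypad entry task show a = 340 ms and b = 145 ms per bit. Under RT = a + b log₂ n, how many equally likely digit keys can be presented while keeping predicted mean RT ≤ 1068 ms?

Set 340 + 145·log₂ n ≤ 1068 → log₂ n ≤ (1068 − 340)/145 = 5.0207.
So n ≤ 2^5.0207 = 32.462; the largest integer n is 32.

32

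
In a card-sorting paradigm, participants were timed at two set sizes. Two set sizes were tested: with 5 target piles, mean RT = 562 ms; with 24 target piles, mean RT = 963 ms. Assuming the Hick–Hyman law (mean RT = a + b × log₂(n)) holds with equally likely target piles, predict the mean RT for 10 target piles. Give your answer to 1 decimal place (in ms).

Solve the two-equation system in a and b:
  b = (963 − 562) / (log₂ 24 − log₂ 5) = 401 / (4.5850 − 2.3219) = 177.196 ms/bit
  a = 562 − 177.196 × 2.3219 = 150.564 ms
Then RT(10) = 150.564 + 177.196 × log₂ 10 = 150.564 + 177.196 × 3.3219 ≈ 739.196 ms.

739.2 ms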